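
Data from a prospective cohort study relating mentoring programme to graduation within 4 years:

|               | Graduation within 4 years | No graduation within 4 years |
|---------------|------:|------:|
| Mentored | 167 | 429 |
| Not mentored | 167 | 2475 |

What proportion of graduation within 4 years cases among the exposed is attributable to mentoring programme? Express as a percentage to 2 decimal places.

77.44

Cells: a = 167, b = 429, c = 167, d = 2475.
Risk in exposed = 167/596 = 0.28020; risk in unexposed = 167/2642 = 0.06321.
RR = 0.28020/0.06321 = 4.43289
AR% = (RR − 1)/RR × 100 = (4.43289 − 1)/4.43289 × 100 = 77.4413%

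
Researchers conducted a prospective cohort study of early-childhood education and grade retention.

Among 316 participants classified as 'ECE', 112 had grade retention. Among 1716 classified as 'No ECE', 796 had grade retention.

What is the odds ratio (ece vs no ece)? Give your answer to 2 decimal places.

From the description: a = 112, b = 204, c = 796, d = 920.
OR = (a·d)/(b·c) = (112 × 920) / (204 × 796) = 103040 / 162384 = 0.63455
Exposure is associated with lower odds of grade retention (OR = 0.63 < 1).

0.63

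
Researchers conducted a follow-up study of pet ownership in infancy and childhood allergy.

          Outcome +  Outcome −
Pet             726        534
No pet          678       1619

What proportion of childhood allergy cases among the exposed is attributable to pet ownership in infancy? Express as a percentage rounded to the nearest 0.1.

48.8

Cells: a = 726, b = 534, c = 678, d = 1619.
Risk in exposed = 726/1260 = 0.57619; risk in unexposed = 678/2297 = 0.29517.
RR = 0.57619/0.29517 = 1.95208
AR% = (RR − 1)/RR × 100 = (1.95208 − 1)/1.95208 × 100 = 48.7726%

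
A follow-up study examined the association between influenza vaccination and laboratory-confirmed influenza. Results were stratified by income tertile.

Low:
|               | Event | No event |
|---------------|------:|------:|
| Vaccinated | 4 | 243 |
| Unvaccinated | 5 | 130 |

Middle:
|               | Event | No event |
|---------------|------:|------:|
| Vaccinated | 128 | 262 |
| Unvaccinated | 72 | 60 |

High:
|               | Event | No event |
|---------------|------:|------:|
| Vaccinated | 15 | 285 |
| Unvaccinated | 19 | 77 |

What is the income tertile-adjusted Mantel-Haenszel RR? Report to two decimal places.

RR_MH = Σ(aᵢ·n₀ᵢ/nᵢ) / Σ(cᵢ·n₁ᵢ/nᵢ), with n₁ᵢ = aᵢ+bᵢ (exposed), n₀ᵢ = cᵢ+dᵢ (unexposed), nᵢ = n₁ᵢ+n₀ᵢ.
Stratum 1 (Low): n₁ = 247, n₀ = 135, n = 382; a·n₀/n = 4·135/382 = 1.4136; c·n₁/n = 5·247/382 = 3.2330
Stratum 2 (Middle): n₁ = 390, n₀ = 132, n = 522; a·n₀/n = 128·132/522 = 32.3678; c·n₁/n = 72·390/522 = 53.7931
Stratum 3 (High): n₁ = 300, n₀ = 96, n = 396; a·n₀/n = 15·96/396 = 3.6364; c·n₁/n = 19·300/396 = 14.3939
RR_MH = (1.4136 + 32.3678 + 3.6364) / (3.2330 + 53.7931 + 14.3939) = 37.4178 / 71.4200 = 0.52391

0.52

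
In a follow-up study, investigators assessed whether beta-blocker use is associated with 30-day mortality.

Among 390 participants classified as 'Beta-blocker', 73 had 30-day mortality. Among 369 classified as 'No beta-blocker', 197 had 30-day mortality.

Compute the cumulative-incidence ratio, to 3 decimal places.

0.351

From the description: a = 73, b = 317, c = 197, d = 172.
Risk in exposed = 73/390 = 0.18718; risk in unexposed = 197/369 = 0.53388.
RR = 0.18718 / 0.53388 = 0.35061
The risk is 65% lower among the exposed than among the unexposed.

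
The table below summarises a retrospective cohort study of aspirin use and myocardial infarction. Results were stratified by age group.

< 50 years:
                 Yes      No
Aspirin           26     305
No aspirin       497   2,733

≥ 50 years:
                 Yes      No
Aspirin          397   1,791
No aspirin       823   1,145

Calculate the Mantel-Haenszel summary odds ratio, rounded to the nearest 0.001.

0.326

OR_MH = Σ(aᵢdᵢ/nᵢ) / Σ(bᵢcᵢ/nᵢ), where nᵢ is the stratum total.
Stratum 1 (< 50 years): n = 3561; a·d/n = 26·2733/3561 = 19.9545; b·c/n = 305·497/3561 = 42.5681
Stratum 2 (≥ 50 years): n = 4156; a·d/n = 397·1145/4156 = 109.3756; b·c/n = 1791·823/4156 = 354.6663
OR_MH = (19.9545 + 109.3756) / (42.5681 + 354.6663) = 129.3301 / 397.2344 = 0.32558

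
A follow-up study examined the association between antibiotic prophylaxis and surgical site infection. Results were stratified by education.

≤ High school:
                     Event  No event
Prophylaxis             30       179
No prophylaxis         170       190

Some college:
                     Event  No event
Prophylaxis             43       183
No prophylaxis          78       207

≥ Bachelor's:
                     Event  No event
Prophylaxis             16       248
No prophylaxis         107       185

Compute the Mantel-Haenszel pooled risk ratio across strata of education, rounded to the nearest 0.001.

0.348

RR_MH = Σ(aᵢ·n₀ᵢ/nᵢ) / Σ(cᵢ·n₁ᵢ/nᵢ), with n₁ᵢ = aᵢ+bᵢ (exposed), n₀ᵢ = cᵢ+dᵢ (unexposed), nᵢ = n₁ᵢ+n₀ᵢ.
Stratum 1 (≤ High school): n₁ = 209, n₀ = 360, n = 569; a·n₀/n = 30·360/569 = 18.9807; c·n₁/n = 170·209/569 = 62.4429
Stratum 2 (Some college): n₁ = 226, n₀ = 285, n = 511; a·n₀/n = 43·285/511 = 23.9824; c·n₁/n = 78·226/511 = 34.4971
Stratum 3 (≥ Bachelor's): n₁ = 264, n₀ = 292, n = 556; a·n₀/n = 16·292/556 = 8.4029; c·n₁/n = 107·264/556 = 50.8058
RR_MH = (18.9807 + 23.9824 + 8.4029) / (62.4429 + 34.4971 + 50.8058) = 51.3659 / 147.7457 = 0.34766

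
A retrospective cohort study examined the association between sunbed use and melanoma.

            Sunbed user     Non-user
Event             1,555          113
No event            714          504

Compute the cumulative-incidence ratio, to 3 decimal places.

3.742

Reading the table with exposure as columns: a = 1555 (Sunbed user, case), b = 714 (Sunbed user, non-case), c = 113 (Non-user, case), d = 504.
Risk in exposed = 1555/2269 = 0.68532; risk in unexposed = 113/617 = 0.18314.
RR = 0.68532 / 0.18314 = 3.74199
The risk among the exposed is 3.74 times that among the unexposed.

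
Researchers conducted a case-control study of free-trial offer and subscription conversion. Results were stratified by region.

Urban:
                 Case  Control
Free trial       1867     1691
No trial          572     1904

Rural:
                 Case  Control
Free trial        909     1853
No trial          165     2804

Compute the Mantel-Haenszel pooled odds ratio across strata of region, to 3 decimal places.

OR_MH = Σ(aᵢdᵢ/nᵢ) / Σ(bᵢcᵢ/nᵢ), where nᵢ is the stratum total.
Stratum 1 (Urban): n = 6034; a·d/n = 1867·1904/6034 = 589.1230; b·c/n = 1691·572/6034 = 160.3003
Stratum 2 (Rural): n = 5731; a·d/n = 909·2804/5731 = 444.7454; b·c/n = 1853·165/5731 = 53.3493
OR_MH = (589.1230 + 444.7454) / (160.3003 + 53.3493) = 1033.8684 / 213.6496 = 4.83908

4.839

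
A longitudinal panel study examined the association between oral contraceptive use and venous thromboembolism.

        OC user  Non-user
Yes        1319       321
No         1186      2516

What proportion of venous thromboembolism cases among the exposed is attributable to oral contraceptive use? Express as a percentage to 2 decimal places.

Reading the table with exposure as columns: a = 1319 (OC user, case), b = 1186 (OC user, non-case), c = 321 (Non-user, case), d = 2516.
Risk in exposed = 1319/2505 = 0.52655; risk in unexposed = 321/2837 = 0.11315.
RR = 0.52655/0.11315 = 4.65362
AR% = (RR − 1)/RR × 100 = (4.65362 − 1)/4.65362 × 100 = 78.5114%

78.51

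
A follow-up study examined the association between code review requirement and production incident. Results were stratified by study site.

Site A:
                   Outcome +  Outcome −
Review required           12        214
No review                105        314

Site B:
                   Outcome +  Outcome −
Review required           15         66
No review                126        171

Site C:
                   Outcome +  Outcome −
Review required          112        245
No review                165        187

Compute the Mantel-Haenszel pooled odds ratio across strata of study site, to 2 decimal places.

0.37

OR_MH = Σ(aᵢdᵢ/nᵢ) / Σ(bᵢcᵢ/nᵢ), where nᵢ is the stratum total.
Stratum 1 (Site A): n = 645; a·d/n = 12·314/645 = 5.8419; b·c/n = 214·105/645 = 34.8372
Stratum 2 (Site B): n = 378; a·d/n = 15·171/378 = 6.7857; b·c/n = 66·126/378 = 22.0000
Stratum 3 (Site C): n = 709; a·d/n = 112·187/709 = 29.5402; b·c/n = 245·165/709 = 57.0169
OR_MH = (5.8419 + 6.7857 + 29.5402) / (34.8372 + 22.0000 + 57.0169) = 42.1678 / 113.8541 = 0.37037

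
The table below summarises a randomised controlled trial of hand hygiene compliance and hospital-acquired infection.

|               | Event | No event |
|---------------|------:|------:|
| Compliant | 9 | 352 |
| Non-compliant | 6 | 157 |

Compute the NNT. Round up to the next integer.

Risk in treated group = 9/361 = 0.02493; risk in control = 6/163 = 0.03681.
Absolute risk reduction = 0.03681 − 0.02493 = 0.01188
NNT = 1 / ARR = 1 / 0.01188 = 84.182 → round up → 85

85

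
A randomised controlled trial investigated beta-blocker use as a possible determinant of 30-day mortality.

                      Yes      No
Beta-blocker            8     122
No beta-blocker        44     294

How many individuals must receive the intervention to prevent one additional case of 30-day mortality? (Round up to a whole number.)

Risk in treated group = 8/130 = 0.06154; risk in control = 44/338 = 0.13018.
Absolute risk reduction = 0.13018 − 0.06154 = 0.06864
NNT = 1 / ARR = 1 / 0.06864 = 14.569 → round up → 15

15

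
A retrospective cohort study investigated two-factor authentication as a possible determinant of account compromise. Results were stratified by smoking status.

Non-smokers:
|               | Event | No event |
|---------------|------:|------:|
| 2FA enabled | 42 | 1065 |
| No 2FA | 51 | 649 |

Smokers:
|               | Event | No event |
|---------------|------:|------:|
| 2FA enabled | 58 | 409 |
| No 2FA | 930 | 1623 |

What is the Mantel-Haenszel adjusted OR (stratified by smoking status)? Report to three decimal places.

0.296

OR_MH = Σ(aᵢdᵢ/nᵢ) / Σ(bᵢcᵢ/nᵢ), where nᵢ is the stratum total.
Stratum 1 (Non-smokers): n = 1807; a·d/n = 42·649/1807 = 15.0847; b·c/n = 1065·51/1807 = 30.0581
Stratum 2 (Smokers): n = 3020; a·d/n = 58·1623/3020 = 31.1702; b·c/n = 409·930/3020 = 125.9503
OR_MH = (15.0847 + 31.1702) / (30.0581 + 125.9503) = 46.2549 / 156.0084 = 0.29649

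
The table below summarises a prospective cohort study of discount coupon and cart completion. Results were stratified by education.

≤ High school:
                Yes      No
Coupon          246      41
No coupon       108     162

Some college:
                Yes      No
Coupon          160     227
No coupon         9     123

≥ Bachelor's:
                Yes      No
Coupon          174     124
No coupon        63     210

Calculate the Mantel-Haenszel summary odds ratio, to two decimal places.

6.78

OR_MH = Σ(aᵢdᵢ/nᵢ) / Σ(bᵢcᵢ/nᵢ), where nᵢ is the stratum total.
Stratum 1 (≤ High school): n = 557; a·d/n = 246·162/557 = 71.5476; b·c/n = 41·108/557 = 7.9497
Stratum 2 (Some college): n = 519; a·d/n = 160·123/519 = 37.9191; b·c/n = 227·9/519 = 3.9364
Stratum 3 (≥ Bachelor's): n = 571; a·d/n = 174·210/571 = 63.9930; b·c/n = 124·63/571 = 13.6813
OR_MH = (71.5476 + 37.9191 + 63.9930) / (7.9497 + 3.9364 + 13.6813) = 173.4596 / 25.5674 = 6.78440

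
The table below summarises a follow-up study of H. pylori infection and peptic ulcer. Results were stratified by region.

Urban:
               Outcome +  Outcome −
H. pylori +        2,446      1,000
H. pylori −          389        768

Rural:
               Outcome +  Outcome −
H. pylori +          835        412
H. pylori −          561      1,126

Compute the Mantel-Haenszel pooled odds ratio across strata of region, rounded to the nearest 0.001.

4.462

OR_MH = Σ(aᵢdᵢ/nᵢ) / Σ(bᵢcᵢ/nᵢ), where nᵢ is the stratum total.
Stratum 1 (Urban): n = 4603; a·d/n = 2446·768/4603 = 408.1095; b·c/n = 1000·389/4603 = 84.5101
Stratum 2 (Rural): n = 2934; a·d/n = 835·1126/2934 = 320.4533; b·c/n = 412·561/2934 = 78.7771
OR_MH = (408.1095 + 320.4533) / (84.5101 + 78.7771) = 728.5628 / 163.2872 = 4.46185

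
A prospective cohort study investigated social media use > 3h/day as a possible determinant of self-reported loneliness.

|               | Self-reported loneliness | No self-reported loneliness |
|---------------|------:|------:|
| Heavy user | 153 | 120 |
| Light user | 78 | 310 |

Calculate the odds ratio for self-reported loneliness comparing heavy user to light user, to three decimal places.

Cells: a = 153, b = 120, c = 78, d = 310.
OR = (a·d)/(b·c) = (153 × 310) / (120 × 78) = 47430 / 9360 = 5.06731
The odds of self-reported loneliness are about 5.07 times as high in the heavy user group.

5.067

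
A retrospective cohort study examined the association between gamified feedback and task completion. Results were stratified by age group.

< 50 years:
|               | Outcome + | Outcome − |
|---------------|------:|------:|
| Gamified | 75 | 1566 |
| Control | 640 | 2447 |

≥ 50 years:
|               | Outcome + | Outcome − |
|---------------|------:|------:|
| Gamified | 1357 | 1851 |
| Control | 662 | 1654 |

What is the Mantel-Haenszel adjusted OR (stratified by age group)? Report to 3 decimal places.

1.026

OR_MH = Σ(aᵢdᵢ/nᵢ) / Σ(bᵢcᵢ/nᵢ), where nᵢ is the stratum total.
Stratum 1 (< 50 years): n = 4728; a·d/n = 75·2447/4728 = 38.8166; b·c/n = 1566·640/4728 = 211.9797
Stratum 2 (≥ 50 years): n = 5524; a·d/n = 1357·1654/5524 = 406.3139; b·c/n = 1851·662/5524 = 221.8251
OR_MH = (38.8166 + 406.3139) / (211.9797 + 221.8251) = 445.1305 / 433.8048 = 1.02611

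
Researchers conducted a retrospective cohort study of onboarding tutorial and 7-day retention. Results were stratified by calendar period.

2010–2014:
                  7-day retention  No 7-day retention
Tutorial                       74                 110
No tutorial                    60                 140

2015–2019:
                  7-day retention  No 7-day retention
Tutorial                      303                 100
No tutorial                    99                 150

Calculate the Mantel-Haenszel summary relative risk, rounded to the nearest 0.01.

RR_MH = Σ(aᵢ·n₀ᵢ/nᵢ) / Σ(cᵢ·n₁ᵢ/nᵢ), with n₁ᵢ = aᵢ+bᵢ (exposed), n₀ᵢ = cᵢ+dᵢ (unexposed), nᵢ = n₁ᵢ+n₀ᵢ.
Stratum 1 (2010–2014): n₁ = 184, n₀ = 200, n = 384; a·n₀/n = 74·200/384 = 38.5417; c·n₁/n = 60·184/384 = 28.7500
Stratum 2 (2015–2019): n₁ = 403, n₀ = 249, n = 652; a·n₀/n = 303·249/652 = 115.7163; c·n₁/n = 99·403/652 = 61.1917
RR_MH = (38.5417 + 115.7163) / (28.7500 + 61.1917) = 154.2579 / 89.9417 = 1.71509

1.72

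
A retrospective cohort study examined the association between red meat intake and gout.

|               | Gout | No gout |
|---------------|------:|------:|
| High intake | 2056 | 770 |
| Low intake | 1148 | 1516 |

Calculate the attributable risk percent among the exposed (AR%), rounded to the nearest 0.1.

Cells: a = 2056, b = 770, c = 1148, d = 1516.
Risk in exposed = 2056/2826 = 0.72753; risk in unexposed = 1148/2664 = 0.43093.
RR = 0.72753/0.43093 = 1.68828
AR% = (RR − 1)/RR × 100 = (1.68828 − 1)/1.68828 × 100 = 40.7680%

40.8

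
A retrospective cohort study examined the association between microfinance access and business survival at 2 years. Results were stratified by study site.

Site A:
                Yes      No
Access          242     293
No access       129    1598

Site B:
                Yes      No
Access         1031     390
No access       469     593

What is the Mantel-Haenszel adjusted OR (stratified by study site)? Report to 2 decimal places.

4.62

OR_MH = Σ(aᵢdᵢ/nᵢ) / Σ(bᵢcᵢ/nᵢ), where nᵢ is the stratum total.
Stratum 1 (Site A): n = 2262; a·d/n = 242·1598/2262 = 170.9620; b·c/n = 293·129/2262 = 16.7095
Stratum 2 (Site B): n = 2483; a·d/n = 1031·593/2483 = 246.2275; b·c/n = 390·469/2483 = 73.6649
OR_MH = (170.9620 + 246.2275) / (16.7095 + 73.6649) = 417.1895 / 90.3745 = 4.61623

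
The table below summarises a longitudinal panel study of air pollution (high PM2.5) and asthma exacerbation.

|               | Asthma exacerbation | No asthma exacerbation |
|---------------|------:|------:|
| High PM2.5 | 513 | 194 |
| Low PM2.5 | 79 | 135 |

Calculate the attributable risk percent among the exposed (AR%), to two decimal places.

49.12

Cells: a = 513, b = 194, c = 79, d = 135.
Risk in exposed = 513/707 = 0.72560; risk in unexposed = 79/214 = 0.36916.
RR = 0.72560/0.36916 = 1.96555
AR% = (RR − 1)/RR × 100 = (1.96555 − 1)/1.96555 × 100 = 49.1237%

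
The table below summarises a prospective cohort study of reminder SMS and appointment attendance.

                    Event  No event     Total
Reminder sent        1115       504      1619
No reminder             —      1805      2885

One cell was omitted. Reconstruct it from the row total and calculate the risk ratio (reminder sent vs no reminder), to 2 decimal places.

The missing cell is in the unexposed row: 2885 − 1805 = 1080.
So a = 1115, b = 504, c = 1080, d = 1805.
RR = [a/(a+b)] / [c/(c+d)] = (1115/1619) / (1080/2885) = 0.68870/0.37435 = 1.83971

1.84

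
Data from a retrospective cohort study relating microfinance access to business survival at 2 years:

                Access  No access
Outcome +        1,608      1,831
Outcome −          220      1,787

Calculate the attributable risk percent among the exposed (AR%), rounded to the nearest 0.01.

Reading the table with exposure as columns: a = 1608 (Access, case), b = 220 (Access, non-case), c = 1831 (No access, case), d = 1787.
Risk in exposed = 1608/1828 = 0.87965; risk in unexposed = 1831/3618 = 0.50608.
RR = 0.87965/0.50608 = 1.73816
AR% = (RR − 1)/RR × 100 = (1.73816 − 1)/1.73816 × 100 = 42.4679%

42.47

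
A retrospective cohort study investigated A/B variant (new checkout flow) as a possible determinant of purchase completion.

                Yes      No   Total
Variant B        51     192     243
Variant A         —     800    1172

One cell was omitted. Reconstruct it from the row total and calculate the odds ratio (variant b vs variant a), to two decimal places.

0.57

The missing cell is in the unexposed row: 1172 − 800 = 372.
So a = 51, b = 192, c = 372, d = 800.
OR = (a·d)/(b·c) = (51 × 800) / (192 × 372) = 40800 / 71424 = 0.57124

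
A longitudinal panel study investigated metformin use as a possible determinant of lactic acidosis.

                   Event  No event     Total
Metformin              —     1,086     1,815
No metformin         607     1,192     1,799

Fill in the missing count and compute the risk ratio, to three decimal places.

1.190

The missing cell is in the exposed row: 1815 − 1086 = 729.
So a = 729, b = 1086, c = 607, d = 1192.
RR = [a/(a+b)] / [c/(c+d)] = (729/1815) / (607/1799) = 0.40165/0.33741 = 1.19040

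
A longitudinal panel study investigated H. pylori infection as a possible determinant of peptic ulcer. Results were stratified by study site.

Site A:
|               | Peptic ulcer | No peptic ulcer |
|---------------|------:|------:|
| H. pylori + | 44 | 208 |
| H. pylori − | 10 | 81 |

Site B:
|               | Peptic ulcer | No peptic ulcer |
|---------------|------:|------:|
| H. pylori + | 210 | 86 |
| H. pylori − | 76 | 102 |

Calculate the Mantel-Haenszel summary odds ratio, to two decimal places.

OR_MH = Σ(aᵢdᵢ/nᵢ) / Σ(bᵢcᵢ/nᵢ), where nᵢ is the stratum total.
Stratum 1 (Site A): n = 343; a·d/n = 44·81/343 = 10.3907; b·c/n = 208·10/343 = 6.0641
Stratum 2 (Site B): n = 474; a·d/n = 210·102/474 = 45.1899; b·c/n = 86·76/474 = 13.7890
OR_MH = (10.3907 + 45.1899) / (6.0641 + 13.7890) = 55.5805 / 19.8532 = 2.79958

2.80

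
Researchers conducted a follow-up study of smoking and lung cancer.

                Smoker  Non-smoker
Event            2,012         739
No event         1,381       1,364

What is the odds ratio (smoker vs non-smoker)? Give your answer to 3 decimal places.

Reading the table with exposure as columns: a = 2012 (Smoker, case), b = 1381 (Smoker, non-case), c = 739 (Non-smoker, case), d = 1364.
OR = (a·d)/(b·c) = (2012 × 1364) / (1381 × 739) = 2744368 / 1020559 = 2.68908
The odds of lung cancer are about 2.69 times as high in the smoker group.

2.689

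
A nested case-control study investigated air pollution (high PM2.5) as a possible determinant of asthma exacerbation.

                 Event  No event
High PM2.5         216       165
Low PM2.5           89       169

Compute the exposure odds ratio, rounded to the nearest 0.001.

Cells: a = 216, b = 165, c = 89, d = 169.
OR = (a·d)/(b·c) = (216 × 169) / (165 × 89) = 36504 / 14685 = 2.48580
The odds of asthma exacerbation are about 2.49 times as high in the high pm2.5 group.

2.486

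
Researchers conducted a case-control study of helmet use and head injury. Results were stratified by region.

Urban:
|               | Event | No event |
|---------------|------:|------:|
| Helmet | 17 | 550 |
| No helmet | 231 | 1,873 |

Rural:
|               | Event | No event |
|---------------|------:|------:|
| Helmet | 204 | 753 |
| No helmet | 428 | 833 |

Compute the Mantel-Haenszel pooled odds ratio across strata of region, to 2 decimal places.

0.46

OR_MH = Σ(aᵢdᵢ/nᵢ) / Σ(bᵢcᵢ/nᵢ), where nᵢ is the stratum total.
Stratum 1 (Urban): n = 2671; a·d/n = 17·1873/2671 = 11.9210; b·c/n = 550·231/2671 = 47.5665
Stratum 2 (Rural): n = 2218; a·d/n = 204·833/2218 = 76.6150; b·c/n = 753·428/2218 = 145.3039
OR_MH = (11.9210 + 76.6150) / (47.5665 + 145.3039) = 88.5360 / 192.8703 = 0.45904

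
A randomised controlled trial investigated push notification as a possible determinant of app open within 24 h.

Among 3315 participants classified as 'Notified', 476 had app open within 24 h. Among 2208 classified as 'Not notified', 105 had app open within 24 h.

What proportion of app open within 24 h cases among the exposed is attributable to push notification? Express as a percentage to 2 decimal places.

From the description: a = 476, b = 2839, c = 105, d = 2103.
Risk in exposed = 476/3315 = 0.14359; risk in unexposed = 105/2208 = 0.04755.
RR = 0.14359/0.04755 = 3.01949
AR% = (RR − 1)/RR × 100 = (3.01949 − 1)/3.01949 × 100 = 66.8818%

66.88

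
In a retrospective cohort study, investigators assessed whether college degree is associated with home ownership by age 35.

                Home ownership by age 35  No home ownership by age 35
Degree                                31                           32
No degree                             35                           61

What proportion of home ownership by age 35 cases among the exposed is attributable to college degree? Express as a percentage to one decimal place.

Cells: a = 31, b = 32, c = 35, d = 61.
Risk in exposed = 31/63 = 0.49206; risk in unexposed = 35/96 = 0.36458.
RR = 0.49206/0.36458 = 1.34966
AR% = (RR − 1)/RR × 100 = (1.34966 − 1)/1.34966 × 100 = 25.9073%

25.9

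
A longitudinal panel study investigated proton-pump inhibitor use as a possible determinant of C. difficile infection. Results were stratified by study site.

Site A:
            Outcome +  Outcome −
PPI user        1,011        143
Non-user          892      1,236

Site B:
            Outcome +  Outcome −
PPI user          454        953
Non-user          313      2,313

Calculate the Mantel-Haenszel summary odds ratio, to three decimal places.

5.682

OR_MH = Σ(aᵢdᵢ/nᵢ) / Σ(bᵢcᵢ/nᵢ), where nᵢ is the stratum total.
Stratum 1 (Site A): n = 3282; a·d/n = 1011·1236/3282 = 380.7422; b·c/n = 143·892/3282 = 38.8653
Stratum 2 (Site B): n = 4033; a·d/n = 454·2313/4033 = 260.3774; b·c/n = 953·313/4033 = 73.9621
OR_MH = (380.7422 + 260.3774) / (38.8653 + 73.9621) = 641.1196 / 112.8274 = 5.68230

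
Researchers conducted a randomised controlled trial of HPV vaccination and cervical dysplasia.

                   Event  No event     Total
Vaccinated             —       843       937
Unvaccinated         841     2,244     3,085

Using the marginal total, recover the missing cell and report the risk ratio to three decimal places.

0.368

The missing cell is in the exposed row: 937 − 843 = 94.
So a = 94, b = 843, c = 841, d = 2244.
RR = [a/(a+b)] / [c/(c+d)] = (94/937) / (841/3085) = 0.10032/0.27261 = 0.36800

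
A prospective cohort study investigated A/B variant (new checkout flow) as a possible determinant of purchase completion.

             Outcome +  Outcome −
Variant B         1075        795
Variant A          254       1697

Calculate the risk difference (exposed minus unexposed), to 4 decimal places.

0.4447

Cells: a = 1075, b = 795, c = 254, d = 1697.
Risk in exposed = 1075/1870 = 0.574866; risk in unexposed = 254/1951 = 0.130190.
Risk difference = 0.574866 − 0.130190 = 0.444677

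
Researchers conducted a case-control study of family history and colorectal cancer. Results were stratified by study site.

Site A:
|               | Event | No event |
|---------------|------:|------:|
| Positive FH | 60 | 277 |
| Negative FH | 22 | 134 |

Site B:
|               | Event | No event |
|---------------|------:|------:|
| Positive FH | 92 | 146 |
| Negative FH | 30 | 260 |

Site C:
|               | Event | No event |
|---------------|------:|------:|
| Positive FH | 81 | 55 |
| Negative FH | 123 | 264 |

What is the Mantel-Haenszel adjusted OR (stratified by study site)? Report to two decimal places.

OR_MH = Σ(aᵢdᵢ/nᵢ) / Σ(bᵢcᵢ/nᵢ), where nᵢ is the stratum total.
Stratum 1 (Site A): n = 493; a·d/n = 60·134/493 = 16.3083; b·c/n = 277·22/493 = 12.3611
Stratum 2 (Site B): n = 528; a·d/n = 92·260/528 = 45.3030; b·c/n = 146·30/528 = 8.2955
Stratum 3 (Site C): n = 523; a·d/n = 81·264/523 = 40.8872; b·c/n = 55·123/523 = 12.9350
OR_MH = (16.3083 + 45.3030 + 40.8872) / (12.3611 + 8.2955 + 12.9350) = 102.4985 / 33.5915 = 3.05132

3.05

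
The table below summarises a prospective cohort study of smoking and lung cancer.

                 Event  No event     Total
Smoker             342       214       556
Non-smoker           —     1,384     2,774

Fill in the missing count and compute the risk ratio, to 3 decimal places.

The missing cell is in the unexposed row: 2774 − 1384 = 1390.
So a = 342, b = 214, c = 1390, d = 1384.
RR = [a/(a+b)] / [c/(c+d)] = (342/556) / (1390/2774) = 0.61511/0.50108 = 1.22756

1.228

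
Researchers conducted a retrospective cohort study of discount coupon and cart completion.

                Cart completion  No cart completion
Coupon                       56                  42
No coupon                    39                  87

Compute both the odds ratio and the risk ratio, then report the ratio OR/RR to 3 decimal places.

Cells: a = 56, b = 42, c = 39, d = 87.
OR = (56·87)/(42·39) = 4872/1638 = 2.97436
Risk in exposed = 56/98 = 0.57143; risk in unexposed = 39/126 = 0.30952; RR = 1.84615
OR/RR = 2.97436 / 1.84615 = 1.61111
The outcome is not rare, so the OR lies further from 1 than the RR.

1.611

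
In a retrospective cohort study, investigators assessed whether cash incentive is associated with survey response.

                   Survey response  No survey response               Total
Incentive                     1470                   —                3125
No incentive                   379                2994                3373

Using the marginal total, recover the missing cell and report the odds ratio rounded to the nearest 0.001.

The missing cell is in the exposed row: 3125 − 1470 = 1655.
So a = 1470, b = 1655, c = 379, d = 2994.
OR = (a·d)/(b·c) = (1470 × 2994) / (1655 × 379) = 4401180 / 627245 = 7.01668

7.017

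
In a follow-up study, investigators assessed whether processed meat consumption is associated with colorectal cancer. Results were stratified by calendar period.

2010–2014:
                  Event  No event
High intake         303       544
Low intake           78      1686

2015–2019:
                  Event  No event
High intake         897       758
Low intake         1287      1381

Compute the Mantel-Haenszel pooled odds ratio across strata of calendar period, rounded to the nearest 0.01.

OR_MH = Σ(aᵢdᵢ/nᵢ) / Σ(bᵢcᵢ/nᵢ), where nᵢ is the stratum total.
Stratum 1 (2010–2014): n = 2611; a·d/n = 303·1686/2611 = 195.6561; b·c/n = 544·78/2611 = 16.2512
Stratum 2 (2015–2019): n = 4323; a·d/n = 897·1381/4323 = 286.5503; b·c/n = 758·1287/4323 = 225.6641
OR_MH = (195.6561 + 286.5503) / (16.2512 + 225.6641) = 482.2064 / 241.9154 = 1.99329

1.99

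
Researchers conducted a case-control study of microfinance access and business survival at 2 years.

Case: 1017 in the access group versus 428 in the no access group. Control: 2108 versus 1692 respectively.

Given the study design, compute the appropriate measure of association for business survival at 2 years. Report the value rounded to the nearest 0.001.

From the description: a = 1017, b = 2108, c = 428, d = 1692.
This is a case-control study: participants were sampled on outcome status, so risks in the source population cannot be estimated directly — relative risk is not valid here. The odds ratio is the appropriate measure.
OR = (a·d)/(b·c) = (1017 × 1692) / (2108 × 428) = 1720764 / 902224 = 1.90725

1.907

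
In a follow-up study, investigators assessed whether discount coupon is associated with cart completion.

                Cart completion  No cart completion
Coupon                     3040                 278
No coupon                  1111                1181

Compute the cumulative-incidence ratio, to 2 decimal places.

1.89

Cells: a = 3040, b = 278, c = 1111, d = 1181.
Risk in exposed = 3040/3318 = 0.91621; risk in unexposed = 1111/2292 = 0.48473.
RR = 0.91621 / 0.48473 = 1.89016
The risk among the exposed is 1.89 times that among the unexposed.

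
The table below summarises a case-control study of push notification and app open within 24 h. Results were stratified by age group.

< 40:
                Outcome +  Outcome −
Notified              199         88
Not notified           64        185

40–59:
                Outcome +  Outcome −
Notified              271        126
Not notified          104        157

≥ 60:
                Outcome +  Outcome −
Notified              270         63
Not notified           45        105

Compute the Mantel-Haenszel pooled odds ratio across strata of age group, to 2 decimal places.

5.29

OR_MH = Σ(aᵢdᵢ/nᵢ) / Σ(bᵢcᵢ/nᵢ), where nᵢ is the stratum total.
Stratum 1 (< 40): n = 536; a·d/n = 199·185/536 = 68.6847; b·c/n = 88·64/536 = 10.5075
Stratum 2 (40–59): n = 658; a·d/n = 271·157/658 = 64.6611; b·c/n = 126·104/658 = 19.9149
Stratum 3 (≥ 60): n = 483; a·d/n = 270·105/483 = 58.6957; b·c/n = 63·45/483 = 5.8696
OR_MH = (68.6847 + 64.6611 + 58.6957) / (10.5075 + 19.9149 + 5.8696) = 192.0414 / 36.2919 = 5.29158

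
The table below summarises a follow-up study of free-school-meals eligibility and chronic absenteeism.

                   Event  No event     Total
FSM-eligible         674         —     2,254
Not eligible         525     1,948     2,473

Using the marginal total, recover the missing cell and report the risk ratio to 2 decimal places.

The missing cell is in the exposed row: 2254 − 674 = 1580.
So a = 674, b = 1580, c = 525, d = 1948.
RR = [a/(a+b)] / [c/(c+d)] = (674/2254) / (525/2473) = 0.29902/0.21229 = 1.40855

1.41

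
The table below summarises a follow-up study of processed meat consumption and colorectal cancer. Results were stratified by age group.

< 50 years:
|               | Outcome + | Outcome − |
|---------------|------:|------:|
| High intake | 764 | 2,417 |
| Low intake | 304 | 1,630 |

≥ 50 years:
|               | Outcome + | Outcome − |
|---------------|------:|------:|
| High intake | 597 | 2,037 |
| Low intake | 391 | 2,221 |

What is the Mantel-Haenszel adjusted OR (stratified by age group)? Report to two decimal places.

OR_MH = Σ(aᵢdᵢ/nᵢ) / Σ(bᵢcᵢ/nᵢ), where nᵢ is the stratum total.
Stratum 1 (< 50 years): n = 5115; a·d/n = 764·1630/5115 = 243.4643; b·c/n = 2417·304/5115 = 143.6497
Stratum 2 (≥ 50 years): n = 5246; a·d/n = 597·2221/5246 = 252.7520; b·c/n = 2037·391/5246 = 151.8237
OR_MH = (243.4643 + 252.7520) / (143.6497 + 151.8237) = 496.2163 / 295.4733 = 1.67939

1.68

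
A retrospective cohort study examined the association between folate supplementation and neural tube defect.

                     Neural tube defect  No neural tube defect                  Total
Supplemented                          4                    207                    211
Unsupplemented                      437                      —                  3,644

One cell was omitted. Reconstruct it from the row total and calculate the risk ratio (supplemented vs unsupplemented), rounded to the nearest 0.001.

The missing cell is in the unexposed row: 3644 − 437 = 3207.
So a = 4, b = 207, c = 437, d = 3207.
RR = [a/(a+b)] / [c/(c+d)] = (4/211) / (437/3644) = 0.01896/0.11992 = 0.15808

0.158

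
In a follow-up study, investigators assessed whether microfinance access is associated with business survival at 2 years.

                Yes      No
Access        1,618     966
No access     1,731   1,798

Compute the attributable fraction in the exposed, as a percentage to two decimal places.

Cells: a = 1618, b = 966, c = 1731, d = 1798.
Risk in exposed = 1618/2584 = 0.62616; risk in unexposed = 1731/3529 = 0.49051.
RR = 0.62616/0.49051 = 1.27656
AR% = (RR − 1)/RR × 100 = (1.27656 − 1)/1.27656 × 100 = 21.6644%

21.66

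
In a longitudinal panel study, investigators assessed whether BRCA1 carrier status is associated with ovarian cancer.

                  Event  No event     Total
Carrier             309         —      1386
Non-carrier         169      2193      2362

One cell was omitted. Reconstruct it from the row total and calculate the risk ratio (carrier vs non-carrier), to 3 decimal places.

3.116

The missing cell is in the exposed row: 1386 − 309 = 1077.
So a = 309, b = 1077, c = 169, d = 2193.
RR = [a/(a+b)] / [c/(c+d)] = (309/1386) / (169/2362) = 0.22294/0.07155 = 3.11594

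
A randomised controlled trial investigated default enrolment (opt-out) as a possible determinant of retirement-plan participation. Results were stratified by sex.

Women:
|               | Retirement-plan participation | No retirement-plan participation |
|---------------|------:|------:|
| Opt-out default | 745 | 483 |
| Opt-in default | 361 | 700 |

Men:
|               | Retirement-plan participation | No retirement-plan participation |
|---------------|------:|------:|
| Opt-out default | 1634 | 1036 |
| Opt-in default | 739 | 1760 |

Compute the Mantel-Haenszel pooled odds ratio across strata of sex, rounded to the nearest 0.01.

3.50

OR_MH = Σ(aᵢdᵢ/nᵢ) / Σ(bᵢcᵢ/nᵢ), where nᵢ is the stratum total.
Stratum 1 (Women): n = 2289; a·d/n = 745·700/2289 = 227.8287; b·c/n = 483·361/2289 = 76.1743
Stratum 2 (Men): n = 5169; a·d/n = 1634·1760/5169 = 556.3629; b·c/n = 1036·739/5169 = 148.1145
OR_MH = (227.8287 + 556.3629) / (76.1743 + 148.1145) = 784.1917 / 224.2888 = 3.49635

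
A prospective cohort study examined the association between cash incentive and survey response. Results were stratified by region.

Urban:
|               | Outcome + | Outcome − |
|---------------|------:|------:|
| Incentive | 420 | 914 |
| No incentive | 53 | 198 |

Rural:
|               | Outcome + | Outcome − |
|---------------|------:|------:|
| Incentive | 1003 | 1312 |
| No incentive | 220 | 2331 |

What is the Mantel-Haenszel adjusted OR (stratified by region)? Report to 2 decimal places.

OR_MH = Σ(aᵢdᵢ/nᵢ) / Σ(bᵢcᵢ/nᵢ), where nᵢ is the stratum total.
Stratum 1 (Urban): n = 1585; a·d/n = 420·198/1585 = 52.4669; b·c/n = 914·53/1585 = 30.5628
Stratum 2 (Rural): n = 4866; a·d/n = 1003·2331/4866 = 480.4753; b·c/n = 1312·220/4866 = 59.3177
OR_MH = (52.4669 + 480.4753) / (30.5628 + 59.3177) = 532.9422 / 89.8805 = 5.92945

5.93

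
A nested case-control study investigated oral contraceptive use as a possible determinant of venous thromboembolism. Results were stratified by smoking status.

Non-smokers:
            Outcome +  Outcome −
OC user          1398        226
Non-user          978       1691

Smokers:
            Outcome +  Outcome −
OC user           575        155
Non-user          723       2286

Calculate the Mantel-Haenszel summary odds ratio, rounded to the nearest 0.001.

OR_MH = Σ(aᵢdᵢ/nᵢ) / Σ(bᵢcᵢ/nᵢ), where nᵢ is the stratum total.
Stratum 1 (Non-smokers): n = 4293; a·d/n = 1398·1691/4293 = 550.6681; b·c/n = 226·978/4293 = 51.4857
Stratum 2 (Smokers): n = 3739; a·d/n = 575·2286/3739 = 351.5512; b·c/n = 155·723/3739 = 29.9719
OR_MH = (550.6681 + 351.5512) / (51.4857 + 29.9719) = 902.2193 / 81.4576 = 11.07594

11.076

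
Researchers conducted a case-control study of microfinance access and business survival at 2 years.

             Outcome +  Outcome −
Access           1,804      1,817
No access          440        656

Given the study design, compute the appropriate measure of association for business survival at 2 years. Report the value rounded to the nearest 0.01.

Cells: a = 1804, b = 1817, c = 440, d = 656.
This is a case-control study: participants were sampled on outcome status, so risks in the source population cannot be estimated directly — relative risk is not valid here. The odds ratio is the appropriate measure.
OR = (a·d)/(b·c) = (1804 × 656) / (1817 × 440) = 1183424 / 799480 = 1.48024

1.48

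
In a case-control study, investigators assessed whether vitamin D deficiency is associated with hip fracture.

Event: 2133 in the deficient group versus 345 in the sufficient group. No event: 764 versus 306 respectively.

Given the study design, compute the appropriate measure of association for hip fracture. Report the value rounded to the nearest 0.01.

2.48

From the description: a = 2133, b = 764, c = 345, d = 306.
This is a case-control study: participants were sampled on outcome status, so risks in the source population cannot be estimated directly — relative risk is not valid here. The odds ratio is the appropriate measure.
OR = (a·d)/(b·c) = (2133 × 306) / (764 × 345) = 652698 / 263580 = 2.47628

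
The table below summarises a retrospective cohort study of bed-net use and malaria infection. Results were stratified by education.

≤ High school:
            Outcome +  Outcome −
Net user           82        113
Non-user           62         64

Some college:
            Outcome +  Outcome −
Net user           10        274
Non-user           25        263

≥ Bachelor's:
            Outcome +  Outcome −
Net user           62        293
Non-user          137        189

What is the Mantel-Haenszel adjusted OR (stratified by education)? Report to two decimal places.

0.41

OR_MH = Σ(aᵢdᵢ/nᵢ) / Σ(bᵢcᵢ/nᵢ), where nᵢ is the stratum total.
Stratum 1 (≤ High school): n = 321; a·d/n = 82·64/321 = 16.3489; b·c/n = 113·62/321 = 21.8255
Stratum 2 (Some college): n = 572; a·d/n = 10·263/572 = 4.5979; b·c/n = 274·25/572 = 11.9755
Stratum 3 (≥ Bachelor's): n = 681; a·d/n = 62·189/681 = 17.2070; b·c/n = 293·137/681 = 58.9442
OR_MH = (16.3489 + 4.5979 + 17.2070) / (21.8255 + 11.9755 + 58.9442) = 38.1539 / 92.7453 = 0.41138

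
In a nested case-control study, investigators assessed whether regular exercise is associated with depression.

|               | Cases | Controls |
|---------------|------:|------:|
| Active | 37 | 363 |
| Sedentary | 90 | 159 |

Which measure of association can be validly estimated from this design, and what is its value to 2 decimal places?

Cells: a = 37, b = 363, c = 90, d = 159.
This is a nested case-control study: participants were sampled on outcome status, so risks in the source population cannot be estimated directly — relative risk is not valid here. The odds ratio is the appropriate measure.
OR = (a·d)/(b·c) = (37 × 159) / (363 × 90) = 5883 / 32670 = 0.18007

0.18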